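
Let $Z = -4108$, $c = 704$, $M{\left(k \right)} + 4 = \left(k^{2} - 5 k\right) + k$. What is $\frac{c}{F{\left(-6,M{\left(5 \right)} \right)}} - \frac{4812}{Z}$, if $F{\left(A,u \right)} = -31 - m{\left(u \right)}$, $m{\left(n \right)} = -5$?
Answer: $- \frac{26605}{1027} \approx -25.906$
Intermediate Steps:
$M{\left(k \right)} = -4 + k^{2} - 4 k$ ($M{\left(k \right)} = -4 + \left(\left(k^{2} - 5 k\right) + k\right) = -4 + \left(k^{2} - 4 k\right) = -4 + k^{2} - 4 k$)
$F{\left(A,u \right)} = -26$ ($F{\left(A,u \right)} = -31 - -5 = -31 + 5 = -26$)
$\frac{c}{F{\left(-6,M{\left(5 \right)} \right)}} - \frac{4812}{Z} = \frac{704}{-26} - \frac{4812}{-4108} = 704 \left(- \frac{1}{26}\right) - - \frac{1203}{1027} = - \frac{352}{13} + \frac{1203}{1027} = - \frac{26605}{1027}$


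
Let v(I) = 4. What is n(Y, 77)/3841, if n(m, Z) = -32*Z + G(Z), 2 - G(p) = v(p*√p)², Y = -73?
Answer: -2478/3841 ≈ -0.64514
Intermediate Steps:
G(p) = -14 (G(p) = 2 - 1*4² = 2 - 1*16 = 2 - 16 = -14)
n(m, Z) = -14 - 32*Z (n(m, Z) = -32*Z - 14 = -14 - 32*Z)
n(Y, 77)/3841 = (-14 - 32*77)/3841 = (-14 - 2464)*(1/3841) = -2478*1/3841 = -2478/3841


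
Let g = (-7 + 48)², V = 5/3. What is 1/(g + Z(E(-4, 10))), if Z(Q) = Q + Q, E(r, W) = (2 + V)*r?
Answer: 3/4955 ≈ 0.00060545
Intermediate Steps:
V = 5/3 (V = 5*(⅓) = 5/3 ≈ 1.6667)
E(r, W) = 11*r/3 (E(r, W) = (2 + 5/3)*r = 11*r/3)
Z(Q) = 2*Q
g = 1681 (g = 41² = 1681)
1/(g + Z(E(-4, 10))) = 1/(1681 + 2*((11/3)*(-4))) = 1/(1681 + 2*(-44/3)) = 1/(1681 - 88/3) = 1/(4955/3) = 3/4955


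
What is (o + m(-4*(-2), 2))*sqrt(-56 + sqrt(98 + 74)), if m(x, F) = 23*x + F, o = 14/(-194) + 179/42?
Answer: 774833*sqrt(-56 + 2*sqrt(43))/4074 ≈ 1245.5*I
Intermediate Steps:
o = 17069/4074 (o = 14*(-1/194) + 179*(1/42) = -7/97 + 179/42 = 17069/4074 ≈ 4.1897)
m(x, F) = F + 23*x
(o + m(-4*(-2), 2))*sqrt(-56 + sqrt(98 + 74)) = (17069/4074 + (2 + 23*(-4*(-2))))*sqrt(-56 + sqrt(98 + 74)) = (17069/4074 + (2 + 23*8))*sqrt(-56 + sqrt(172)) = (17069/4074 + (2 + 184))*sqrt(-56 + 2*sqrt(43)) = (17069/4074 + 186)*sqrt(-56 + 2*sqrt(43)) = 774833*sqrt(-56 + 2*sqrt(43))/4074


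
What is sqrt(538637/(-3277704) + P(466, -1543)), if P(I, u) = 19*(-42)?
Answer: I*sqrt(2143738403729754)/1638852 ≈ 28.252*I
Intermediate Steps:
P(I, u) = -798
sqrt(538637/(-3277704) + P(466, -1543)) = sqrt(538637/(-3277704) - 798) = sqrt(538637*(-1/3277704) - 798) = sqrt(-538637/3277704 - 798) = sqrt(-2616146429/3277704) = I*sqrt(2143738403729754)/1638852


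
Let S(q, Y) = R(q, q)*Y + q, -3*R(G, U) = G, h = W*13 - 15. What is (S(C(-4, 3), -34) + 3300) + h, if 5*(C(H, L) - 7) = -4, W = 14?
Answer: 53152/15 ≈ 3543.5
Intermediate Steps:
C(H, L) = 31/5 (C(H, L) = 7 + (⅕)*(-4) = 7 - ⅘ = 31/5)
h = 167 (h = 14*13 - 15 = 182 - 15 = 167)
R(G, U) = -G/3
S(q, Y) = q - Y*q/3 (S(q, Y) = (-q/3)*Y + q = -Y*q/3 + q = q - Y*q/3)
(S(C(-4, 3), -34) + 3300) + h = ((⅓)*(31/5)*(3 - 1*(-34)) + 3300) + 167 = ((⅓)*(31/5)*(3 + 34) + 3300) + 167 = ((⅓)*(31/5)*37 + 3300) + 167 = (1147/15 + 3300) + 167 = 50647/15 + 167 = 53152/15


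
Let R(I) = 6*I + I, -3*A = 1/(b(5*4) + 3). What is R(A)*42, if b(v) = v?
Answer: -98/23 ≈ -4.2609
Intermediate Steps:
A = -1/69 (A = -1/(3*(5*4 + 3)) = -1/(3*(20 + 3)) = -⅓/23 = -⅓*1/23 = -1/69 ≈ -0.014493)
R(I) = 7*I
R(A)*42 = (7*(-1/69))*42 = -7/69*42 = -98/23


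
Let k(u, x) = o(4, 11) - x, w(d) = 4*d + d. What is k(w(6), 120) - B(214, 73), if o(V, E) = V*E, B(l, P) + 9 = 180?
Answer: -247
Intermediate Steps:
B(l, P) = 171 (B(l, P) = -9 + 180 = 171)
w(d) = 5*d
o(V, E) = E*V
k(u, x) = 44 - x (k(u, x) = 11*4 - x = 44 - x)
k(w(6), 120) - B(214, 73) = (44 - 1*120) - 1*171 = (44 - 120) - 171 = -76 - 171 = -247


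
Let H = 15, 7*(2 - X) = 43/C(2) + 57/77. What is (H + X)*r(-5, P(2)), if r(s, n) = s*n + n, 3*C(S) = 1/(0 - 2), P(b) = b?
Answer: -231776/539 ≈ -430.01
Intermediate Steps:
C(S) = -⅙ (C(S) = 1/(3*(0 - 2)) = (⅓)/(-2) = (⅓)*(-½) = -⅙)
X = 20887/539 (X = 2 - (43/(-⅙) + 57/77)/7 = 2 - (43*(-6) + 57*(1/77))/7 = 2 - (-258 + 57/77)/7 = 2 - ⅐*(-19809/77) = 2 + 19809/539 = 20887/539 ≈ 38.751)
r(s, n) = n + n*s (r(s, n) = n*s + n = n + n*s)
(H + X)*r(-5, P(2)) = (15 + 20887/539)*(2*(1 - 5)) = 28972*(2*(-4))/539 = (28972/539)*(-8) = -231776/539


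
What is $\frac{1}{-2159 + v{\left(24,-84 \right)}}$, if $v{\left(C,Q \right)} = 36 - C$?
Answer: $- \frac{1}{2147} \approx -0.00046577$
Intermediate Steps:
$\frac{1}{-2159 + v{\left(24,-84 \right)}} = \frac{1}{-2159 + \left(36 - 24\right)} = \frac{1}{-2159 + 12} = \frac{1}{-2147} = - \frac{1}{2147}$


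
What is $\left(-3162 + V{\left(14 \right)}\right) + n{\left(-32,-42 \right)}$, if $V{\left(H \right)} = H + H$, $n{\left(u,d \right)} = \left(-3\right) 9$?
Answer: $-3161$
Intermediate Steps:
$n{\left(u,d \right)} = -27$
$V{\left(H \right)} = 2 H$
$\left(-3162 + V{\left(14 \right)}\right) + n{\left(-32,-42 \right)} = \left(-3162 + 2 \cdot 14\right) - 27 = \left(-3162 + 28\right) - 27 = -3134 - 27 = -3161$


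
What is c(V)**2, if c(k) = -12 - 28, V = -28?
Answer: 1600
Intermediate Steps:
c(k) = -40
c(V)**2 = (-40)**2 = 1600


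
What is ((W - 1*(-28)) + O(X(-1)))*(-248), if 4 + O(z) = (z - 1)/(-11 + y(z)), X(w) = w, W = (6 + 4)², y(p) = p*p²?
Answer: -92380/3 ≈ -30793.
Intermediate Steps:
y(p) = p³
W = 100 (W = 10² = 100)
O(z) = -4 + (-1 + z)/(-11 + z³) (O(z) = -4 + (z - 1)/(-11 + z³) = -4 + (-1 + z)/(-11 + z³))
((W - 1*(-28)) + O(X(-1)))*(-248) = ((100 - 1*(-28)) + (43 - 1 - 4*(-1)³)/(-11 + (-1)³))*(-248) = ((100 + 28) + (43 - 1 - 4*(-1))/(-11 - 1))*(-248) = (128 + (43 - 1 + 4)/(-12))*(-248) = (128 - 1/12*46)*(-248) = (128 - 23/6)*(-248) = (745/6)*(-248) = -92380/3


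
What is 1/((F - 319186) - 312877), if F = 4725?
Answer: -1/627338 ≈ -1.5940e-6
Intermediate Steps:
1/((F - 319186) - 312877) = 1/((4725 - 319186) - 312877) = 1/(-314461 - 312877) = 1/(-627338) = -1/627338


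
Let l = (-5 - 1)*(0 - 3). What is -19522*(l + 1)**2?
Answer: -7047442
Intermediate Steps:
l = 18 (l = -6*(-3) = 18)
-19522*(l + 1)**2 = -19522*(18 + 1)**2 = -19522*19**2 = -19522*361 = -7047442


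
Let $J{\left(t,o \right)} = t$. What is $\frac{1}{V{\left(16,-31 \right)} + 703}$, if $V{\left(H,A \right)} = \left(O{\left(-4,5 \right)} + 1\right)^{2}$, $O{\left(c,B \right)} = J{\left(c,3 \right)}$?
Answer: $\frac{1}{712} \approx 0.0014045$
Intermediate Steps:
$O{\left(c,B \right)} = c$
$V{\left(H,A \right)} = 9$ ($V{\left(H,A \right)} = \left(-4 + 1\right)^{2} = \left(-3\right)^{2} = 9$)
$\frac{1}{V{\left(16,-31 \right)} + 703} = \frac{1}{9 + 703} = \frac{1}{712}$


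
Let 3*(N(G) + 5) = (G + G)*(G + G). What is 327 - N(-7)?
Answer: 800/3 ≈ 266.67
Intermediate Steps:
N(G) = -5 + 4*G²/3 (N(G) = -5 + ((G + G)*(G + G))/3 = -5 + ((2*G)*(2*G))/3 = -5 + (4*G²)/3 = -5 + 4*G²/3)
327 - N(-7) = 327 - (-5 + (4/3)*(-7)²) = 327 - (-5 + (4/3)*49) = 327 - (-5 + 196/3) = 327 - 1*181/3 = 327 - 181/3 = 800/3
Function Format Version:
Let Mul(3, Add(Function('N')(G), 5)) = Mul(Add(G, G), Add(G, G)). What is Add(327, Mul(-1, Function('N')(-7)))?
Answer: Rational(800, 3) ≈ 266.67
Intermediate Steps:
Function('N')(G) = Add(-5, Mul(Rational(4, 3), Pow(G, 2))) (Function('N')(G) = Add(-5, Mul(Rational(1, 3), Mul(Add(G, G), Add(G, G)))) = Add(-5, Mul(Rational(1, 3), Mul(Mul(2, G), Mul(2, G)))) = Add(-5, Mul(Rational(1, 3), Mul(4, Pow(G, 2)))) = Add(-5, Mul(Rational(4, 3), Pow(G, 2))))
Add(327, Mul(-1, Function('N')(-7))) = Add(327, Mul(-1, Add(-5, Mul(Rational(4, 3), Pow(-7, 2))))) = Add(327, Mul(-1, Add(-5, Mul(Rational(4, 3), 49)))) = Add(327, Mul(-1, Add(-5, Rational(196, 3)))) = Add(327, Mul(-1, Rational(181, 3))) = Add(327, Rational(-181, 3)) = Rational(800, 3)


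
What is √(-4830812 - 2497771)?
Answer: 3*I*√814287 ≈ 2707.1*I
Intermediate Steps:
√(-4830812 - 2497771) = √(-7328583) = 3*I*√814287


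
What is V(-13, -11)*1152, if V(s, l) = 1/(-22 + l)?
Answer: -384/11 ≈ -34.909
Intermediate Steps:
V(-13, -11)*1152 = 1152/(-22 - 11) = 1152/(-33) = -1/33*1152 = -384/11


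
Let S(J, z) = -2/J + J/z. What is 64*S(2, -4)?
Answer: -96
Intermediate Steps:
64*S(2, -4) = 64*(-2/2 + 2/(-4)) = 64*(-2*½ + 2*(-¼)) = 64*(-1 - ½) = 64*(-3/2) = -96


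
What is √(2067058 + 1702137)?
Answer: √3769195 ≈ 1941.4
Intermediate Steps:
√(2067058 + 1702137) = √3769195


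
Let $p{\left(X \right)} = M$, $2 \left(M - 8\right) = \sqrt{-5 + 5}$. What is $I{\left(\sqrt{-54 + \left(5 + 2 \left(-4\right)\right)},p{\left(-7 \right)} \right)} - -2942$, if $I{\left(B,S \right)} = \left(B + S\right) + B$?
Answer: $2950 + 2 i \sqrt{57} \approx 2950.0 + 15.1 i$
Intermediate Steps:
$M = 8$ ($M = 8 + \frac{\sqrt{-5 + 5}}{2} = 8 + \frac{\sqrt{0}}{2} = 8 + \frac{1}{2} \cdot 0 = 8 + 0 = 8$)
$p{\left(X \right)} = 8$
$I{\left(B,S \right)} = S + 2 B$
$I{\left(\sqrt{-54 + \left(5 + 2 \left(-4\right)\right)},p{\left(-7 \right)} \right)} - -2942 = \left(8 + 2 \sqrt{-54 + \left(5 + 2 \left(-4\right)\right)}\right) - -2942 = \left(8 + 2 \sqrt{-54 + \left(5 - 8\right)}\right) + 2942 = \left(8 + 2 \sqrt{-54 - 3}\right) + 2942 = \left(8 + 2 \sqrt{-57}\right) + 2942 = \left(8 + 2 i \sqrt{57}\right) + 2942 = 2950 + 2 i \sqrt{57}$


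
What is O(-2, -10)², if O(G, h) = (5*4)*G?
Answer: 1600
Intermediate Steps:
O(G, h) = 20*G
O(-2, -10)² = (20*(-2))² = (-40)² = 1600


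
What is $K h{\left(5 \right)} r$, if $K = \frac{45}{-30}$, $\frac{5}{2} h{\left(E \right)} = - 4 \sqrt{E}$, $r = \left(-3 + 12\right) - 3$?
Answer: $\frac{72 \sqrt{5}}{5} \approx 32.199$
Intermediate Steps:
$r = 6$ ($r = 9 - 3 = 6$)
$h{\left(E \right)} = - \frac{8 \sqrt{E}}{5}$ ($h{\left(E \right)} = \frac{2 \left(- 4 \sqrt{E}\right)}{5} = - \frac{8 \sqrt{E}}{5}$)
$K = - \frac{3}{2}$ ($K = 45 \left(- \frac{1}{30}\right) = - \frac{3}{2} \approx -1.5$)
$K h{\left(5 \right)} r = - \frac{3 \left(- \frac{8 \sqrt{5}}{5}\right)}{2} \cdot 6 = \frac{12 \sqrt{5}}{5} \cdot 6 = \frac{72 \sqrt{5}}{5}$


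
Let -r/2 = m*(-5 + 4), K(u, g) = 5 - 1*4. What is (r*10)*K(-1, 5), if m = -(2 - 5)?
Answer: 60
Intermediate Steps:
m = 3 (m = -1*(-3) = 3)
K(u, g) = 1 (K(u, g) = 5 - 4 = 1)
r = 6 (r = -6*(-5 + 4) = -6*(-1) = -2*(-3) = 6)
(r*10)*K(-1, 5) = (6*10)*1 = 60*1 = 60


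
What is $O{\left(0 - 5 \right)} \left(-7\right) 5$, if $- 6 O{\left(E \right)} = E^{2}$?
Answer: $\frac{875}{6} \approx 145.83$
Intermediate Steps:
$O{\left(E \right)} = - \frac{E^{2}}{6}$
$O{\left(0 - 5 \right)} \left(-7\right) 5 = - \frac{\left(0 - 5\right)^{2}}{6} \left(-7\right) 5 = - \frac{\left(-5\right)^{2}}{6} \left(-7\right) 5 = \left(- \frac{1}{6}\right) 25 \left(-7\right) 5 = \left(- \frac{25}{6}\right) \left(-7\right) 5 = \frac{175}{6} \cdot 5 = \frac{875}{6}$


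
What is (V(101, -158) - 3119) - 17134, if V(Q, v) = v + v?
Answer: -20569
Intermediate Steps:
V(Q, v) = 2*v
(V(101, -158) - 3119) - 17134 = (2*(-158) - 3119) - 17134 = (-316 - 3119) - 17134 = -3435 - 17134 = -20569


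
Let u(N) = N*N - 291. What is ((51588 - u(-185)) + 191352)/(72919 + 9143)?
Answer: 104503/41031 ≈ 2.5469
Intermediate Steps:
u(N) = -291 + N² (u(N) = N² - 291 = -291 + N²)
((51588 - u(-185)) + 191352)/(72919 + 9143) = ((51588 - (-291 + (-185)²)) + 191352)/(72919 + 9143) = ((51588 - (-291 + 34225)) + 191352)/82062 = ((51588 - 1*33934) + 191352)*(1/82062) = ((51588 - 33934) + 191352)*(1/82062) = (17654 + 191352)*(1/82062) = 209006*(1/82062) = 104503/41031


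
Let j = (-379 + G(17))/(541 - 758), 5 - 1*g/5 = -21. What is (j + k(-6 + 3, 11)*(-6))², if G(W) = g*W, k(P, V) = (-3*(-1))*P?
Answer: 97752769/47089 ≈ 2075.9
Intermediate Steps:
g = 130 (g = 25 - 5*(-21) = 25 + 105 = 130)
k(P, V) = 3*P
G(W) = 130*W
j = -1831/217 (j = (-379 + 130*17)/(541 - 758) = (-379 + 2210)/(-217) = 1831*(-1/217) = -1831/217 ≈ -8.4378)
(j + k(-6 + 3, 11)*(-6))² = (-1831/217 + (3*(-6 + 3))*(-6))² = (-1831/217 + (3*(-3))*(-6))² = (-1831/217 - 9*(-6))² = (-1831/217 + 54)² = (9887/217)² = 97752769/47089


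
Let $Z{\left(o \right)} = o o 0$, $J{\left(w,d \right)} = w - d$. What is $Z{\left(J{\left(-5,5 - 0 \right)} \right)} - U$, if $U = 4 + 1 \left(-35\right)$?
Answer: $31$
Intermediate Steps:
$Z{\left(o \right)} = 0$ ($Z{\left(o \right)} = o^{2} \cdot 0 = 0$)
$U = -31$ ($U = 4 - 35 = -31$)
$Z{\left(J{\left(-5,5 - 0 \right)} \right)} - U = 0 - -31 = 0 + 31 = 31$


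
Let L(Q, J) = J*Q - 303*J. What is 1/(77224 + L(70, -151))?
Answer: 1/112407 ≈ 8.8962e-6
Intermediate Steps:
L(Q, J) = -303*J + J*Q
1/(77224 + L(70, -151)) = 1/(77224 - 151*(-303 + 70)) = 1/(77224 - 151*(-233)) = 1/(77224 + 35183) = 1/112407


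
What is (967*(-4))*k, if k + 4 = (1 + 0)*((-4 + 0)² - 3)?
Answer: -34812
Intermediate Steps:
k = 9 (k = -4 + (1 + 0)*((-4 + 0)² - 3) = -4 + 1*((-4)² - 3) = -4 + 1*(16 - 3) = -4 + 1*13 = -4 + 13 = 9)
(967*(-4))*k = (967*(-4))*9 = -3868*9 = -34812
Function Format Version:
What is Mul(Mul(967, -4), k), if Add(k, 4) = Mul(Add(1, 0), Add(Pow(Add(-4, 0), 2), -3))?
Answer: -34812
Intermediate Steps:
k = 9 (k = Add(-4, Mul(Add(1, 0), Add(Pow(Add(-4, 0), 2), -3))) = Add(-4, Mul(1, Add(Pow(-4, 2), -3))) = Add(-4, Mul(1, Add(16, -3))) = Add(-4, Mul(1, 13)) = Add(-4, 13) = 9)
Mul(Mul(967, -4), k) = Mul(Mul(967, -4), 9) = Mul(-3868, 9) = -34812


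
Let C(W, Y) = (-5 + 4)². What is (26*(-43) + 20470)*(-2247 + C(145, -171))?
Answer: -43464592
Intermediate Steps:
C(W, Y) = 1 (C(W, Y) = (-1)² = 1)
(26*(-43) + 20470)*(-2247 + C(145, -171)) = (26*(-43) + 20470)*(-2247 + 1) = (-1118 + 20470)*(-2246) = 19352*(-2246) = -43464592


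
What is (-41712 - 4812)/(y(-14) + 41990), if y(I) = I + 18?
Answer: -7754/6999 ≈ -1.1079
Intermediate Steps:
y(I) = 18 + I
(-41712 - 4812)/(y(-14) + 41990) = (-41712 - 4812)/((18 - 14) + 41990) = -46524/(4 + 41990) = -46524/41994 = -46524*1/41994 = -7754/6999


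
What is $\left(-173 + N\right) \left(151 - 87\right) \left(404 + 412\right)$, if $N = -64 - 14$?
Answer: $-13108224$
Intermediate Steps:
$N = -78$ ($N = -64 - 14 = -78$)
$\left(-173 + N\right) \left(151 - 87\right) \left(404 + 412\right) = \left(-173 - 78\right) \left(151 - 87\right) \left(404 + 412\right) = \left(-251\right) 64 \cdot 816 = \left(-16064\right) 816 = -13108224$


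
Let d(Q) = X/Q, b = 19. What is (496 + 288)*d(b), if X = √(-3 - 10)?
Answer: 784*I*√13/19 ≈ 148.78*I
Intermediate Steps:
X = I*√13 (X = √(-13) = I*√13 ≈ 3.6056*I)
d(Q) = I*√13/Q (d(Q) = (I*√13)/Q = I*√13/Q)
(496 + 288)*d(b) = (496 + 288)*(I*√13/19) = 784*(I*√13*(1/19)) = 784*(I*√13/19) = 784*I*√13/19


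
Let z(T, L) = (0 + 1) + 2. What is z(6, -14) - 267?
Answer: -264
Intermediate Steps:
z(T, L) = 3 (z(T, L) = 1 + 2 = 3)
z(6, -14) - 267 = 3 - 267 = -264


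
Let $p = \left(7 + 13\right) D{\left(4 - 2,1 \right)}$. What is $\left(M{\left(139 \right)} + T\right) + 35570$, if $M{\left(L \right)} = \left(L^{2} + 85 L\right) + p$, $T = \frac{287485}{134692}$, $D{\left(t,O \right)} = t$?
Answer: $\frac{8990439717}{134692} \approx 66748.0$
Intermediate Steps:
$T = \frac{287485}{134692}$ ($T = 287485 \cdot \frac{1}{134692} = \frac{287485}{134692} \approx 2.1344$)
$p = 40$ ($p = \left(7 + 13\right) \left(4 - 2\right) = 20 \left(4 - 2\right) = 20 \cdot 2 = 40$)
$M{\left(L \right)} = 40 + L^{2} + 85 L$ ($M{\left(L \right)} = \left(L^{2} + 85 L\right) + 40 = 40 + L^{2} + 85 L$)
$\left(M{\left(139 \right)} + T\right) + 35570 = \left(\left(40 + 139^{2} + 85 \cdot 139\right) + \frac{287485}{134692}\right) + 35570 = \left(\left(40 + 19321 + 11815\right) + \frac{287485}{134692}\right) + 35570 = \left(31176 + \frac{287485}{134692}\right) + 35570 = \frac{4199445277}{134692} + 35570 = \frac{8990439717}{134692}$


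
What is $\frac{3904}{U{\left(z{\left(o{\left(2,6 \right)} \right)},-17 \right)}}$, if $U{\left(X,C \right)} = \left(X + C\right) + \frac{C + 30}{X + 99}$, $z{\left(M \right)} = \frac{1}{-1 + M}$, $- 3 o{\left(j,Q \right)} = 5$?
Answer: $- \frac{24642048}{108839} \approx -226.41$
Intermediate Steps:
$o{\left(j,Q \right)} = - \frac{5}{3}$ ($o{\left(j,Q \right)} = \left(- \frac{1}{3}\right) 5 = - \frac{5}{3}$)
$U{\left(X,C \right)} = C + X + \frac{30 + C}{99 + X}$ ($U{\left(X,C \right)} = \left(C + X\right) + \frac{30 + C}{99 + X} = C + X + \frac{30 + C}{99 + X}$)
$\frac{3904}{U{\left(z{\left(o{\left(2,6 \right)} \right)},-17 \right)}} = \frac{3904}{\frac{1}{99 + \frac{1}{-1 - \frac{5}{3}}} \left(30 + \left(\frac{1}{-1 - \frac{5}{3}}\right)^{2} + \frac{99}{-1 - \frac{5}{3}} + 100 \left(-17\right) - \frac{17}{-1 - \frac{5}{3}}\right)} = \frac{3904}{\frac{1}{99 + \frac{1}{- \frac{8}{3}}} \left(30 + \left(\frac{1}{- \frac{8}{3}}\right)^{2} + \frac{99}{- \frac{8}{3}} - 1700 - \frac{17}{- \frac{8}{3}}\right)} = \frac{3904}{\frac{1}{99 - \frac{3}{8}} \left(30 + \left(- \frac{3}{8}\right)^{2} + 99 \left(- \frac{3}{8}\right) - 1700 - - \frac{51}{8}\right)} = \frac{3904}{\frac{1}{\frac{789}{8}} \left(30 + \frac{9}{64} - \frac{297}{8} - 1700 + \frac{51}{8}\right)} = \frac{3904}{\frac{8}{789} \left(- \frac{108839}{64}\right)} = \frac{3904}{- \frac{108839}{6312}} = 3904 \left(- \frac{6312}{108839}\right) = - \frac{24642048}{108839}$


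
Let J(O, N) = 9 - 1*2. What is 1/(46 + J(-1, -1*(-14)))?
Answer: 1/53 ≈ 0.018868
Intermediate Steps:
J(O, N) = 7 (J(O, N) = 9 - 2 = 7)
1/(46 + J(-1, -1*(-14))) = 1/(46 + 7) = 1/53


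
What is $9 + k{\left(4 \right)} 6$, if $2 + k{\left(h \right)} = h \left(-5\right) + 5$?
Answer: $-93$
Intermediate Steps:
$k{\left(h \right)} = 3 - 5 h$ ($k{\left(h \right)} = -2 + \left(h \left(-5\right) + 5\right) = -2 - \left(-5 + 5 h\right) = 3 - 5 h$)
$9 + k{\left(4 \right)} 6 = 9 + \left(3 - 20\right) 6 = 9 - 102 = -93$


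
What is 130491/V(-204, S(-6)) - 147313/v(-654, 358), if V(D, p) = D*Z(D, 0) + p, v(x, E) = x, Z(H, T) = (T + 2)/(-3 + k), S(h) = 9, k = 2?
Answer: 48923545/90906 ≈ 538.18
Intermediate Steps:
Z(H, T) = -2 - T (Z(H, T) = (T + 2)/(-3 + 2) = (2 + T)/(-1) = (2 + T)*(-1) = -2 - T)
V(D, p) = p - 2*D (V(D, p) = D*(-2 - 1*0) + p = D*(-2 + 0) + p = D*(-2) + p = -2*D + p = p - 2*D)
130491/V(-204, S(-6)) - 147313/v(-654, 358) = 130491/(9 - 2*(-204)) - 147313/(-654) = 130491/(9 + 408) - 147313*(-1/654) = 130491/417 + 147313/654 = 130491*(1/417) + 147313/654 = 43497/139 + 147313/654 = 48923545/90906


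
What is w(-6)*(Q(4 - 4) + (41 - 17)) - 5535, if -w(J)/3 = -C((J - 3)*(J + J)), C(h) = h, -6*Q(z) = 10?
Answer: 1701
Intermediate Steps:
Q(z) = -5/3 (Q(z) = -⅙*10 = -5/3)
w(J) = 6*J*(-3 + J) (w(J) = -(-3)*(J - 3)*(J + J) = -(-3)*(-3 + J)*(2*J) = -(-3)*2*J*(-3 + J) = -(-6)*J*(-3 + J) = 6*J*(-3 + J))
w(-6)*(Q(4 - 4) + (41 - 17)) - 5535 = (6*(-6)*(-3 - 6))*(-5/3 + (41 - 17)) - 5535 = (6*(-6)*(-9))*(-5/3 + 24) - 5535 = 324*(67/3) - 5535 = 7236 - 5535 = 1701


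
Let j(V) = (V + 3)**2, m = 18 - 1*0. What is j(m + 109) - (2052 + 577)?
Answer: 14271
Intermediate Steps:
m = 18 (m = 18 + 0 = 18)
j(V) = (3 + V)**2
j(m + 109) - (2052 + 577) = (3 + (18 + 109))**2 - (2052 + 577) = (3 + 127)**2 - 1*2629 = 130**2 - 2629 = 16900 - 2629 = 14271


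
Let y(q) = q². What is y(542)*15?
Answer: 4406460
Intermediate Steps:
y(542)*15 = 542²*15 = 293764*15 = 4406460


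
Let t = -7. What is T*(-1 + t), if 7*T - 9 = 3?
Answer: -96/7 ≈ -13.714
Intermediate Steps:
T = 12/7 (T = 9/7 + (1/7)*3 = 9/7 + 3/7 = 12/7 ≈ 1.7143)
T*(-1 + t) = 12*(-1 - 7)/7 = (12/7)*(-8) = -96/7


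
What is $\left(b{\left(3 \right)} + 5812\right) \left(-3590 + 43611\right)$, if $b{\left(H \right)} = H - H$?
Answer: $232602052$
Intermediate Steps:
$b{\left(H \right)} = 0$
$\left(b{\left(3 \right)} + 5812\right) \left(-3590 + 43611\right) = \left(0 + 5812\right) \left(-3590 + 43611\right) = 5812 \cdot 40021 = 232602052$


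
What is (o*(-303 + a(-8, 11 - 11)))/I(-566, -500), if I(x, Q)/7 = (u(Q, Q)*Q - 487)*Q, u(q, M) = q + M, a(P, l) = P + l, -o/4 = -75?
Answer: 933/17482955 ≈ 5.3366e-5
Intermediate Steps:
o = 300 (o = -4*(-75) = 300)
u(q, M) = M + q
I(x, Q) = 7*Q*(-487 + 2*Q²) (I(x, Q) = 7*(((Q + Q)*Q - 487)*Q) = 7*(((2*Q)*Q - 487)*Q) = 7*((2*Q² - 487)*Q) = 7*((-487 + 2*Q²)*Q) = 7*(Q*(-487 + 2*Q²)) = 7*Q*(-487 + 2*Q²))
(o*(-303 + a(-8, 11 - 11)))/I(-566, -500) = (300*(-303 + (-8 + (11 - 11))))/(-3409*(-500) + 14*(-500)³) = (300*(-303 + (-8 + 0)))/(1704500 + 14*(-125000000)) = (300*(-303 - 8))/(1704500 - 1750000000) = (300*(-311))/(-1748295500) = -93300*(-1/1748295500) = 933/17482955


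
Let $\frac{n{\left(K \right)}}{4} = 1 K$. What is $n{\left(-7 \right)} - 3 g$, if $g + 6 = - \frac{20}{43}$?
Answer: $- \frac{370}{43} \approx -8.6046$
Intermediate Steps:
$n{\left(K \right)} = 4 K$ ($n{\left(K \right)} = 4 \cdot 1 K = 4 K$)
$g = - \frac{278}{43}$ ($g = -6 - \frac{20}{43} = - \frac{278}{43} \approx -6.4651$)
$n{\left(-7 \right)} - 3 g = 4 \left(-7\right) - - \frac{834}{43} = -28 + \frac{834}{43} = - \frac{370}{43}$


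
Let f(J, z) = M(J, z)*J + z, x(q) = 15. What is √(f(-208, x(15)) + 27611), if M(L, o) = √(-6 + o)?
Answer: √27002 ≈ 164.32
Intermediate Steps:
f(J, z) = z + J*√(-6 + z) (f(J, z) = √(-6 + z)*J + z = J*√(-6 + z) + z = z + J*√(-6 + z))
√(f(-208, x(15)) + 27611) = √((15 - 208*√(-6 + 15)) + 27611) = √((15 - 208*√9) + 27611) = √((15 - 208*3) + 27611) = √((15 - 624) + 27611) = √(-609 + 27611) = √27002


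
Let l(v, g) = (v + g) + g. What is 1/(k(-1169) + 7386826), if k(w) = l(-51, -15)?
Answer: 1/7386745 ≈ 1.3538e-7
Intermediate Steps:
l(v, g) = v + 2*g (l(v, g) = (g + v) + g = v + 2*g)
k(w) = -81 (k(w) = -51 + 2*(-15) = -51 - 30 = -81)
1/(k(-1169) + 7386826) = 1/(-81 + 7386826) = 1/7386745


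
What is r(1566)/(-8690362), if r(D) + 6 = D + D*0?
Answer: -780/4345181 ≈ -0.00017951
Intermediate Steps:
r(D) = -6 + D (r(D) = -6 + (D + D*0) = -6 + (D + 0) = -6 + D)
r(1566)/(-8690362) = (-6 + 1566)/(-8690362) = 1560*(-1/8690362) = -780/4345181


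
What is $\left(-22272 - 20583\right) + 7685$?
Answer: $-35170$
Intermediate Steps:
$\left(-22272 - 20583\right) + 7685 = -42855 + 7685 = -35170$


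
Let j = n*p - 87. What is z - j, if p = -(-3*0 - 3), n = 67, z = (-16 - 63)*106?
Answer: -8488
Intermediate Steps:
z = -8374 (z = -79*106 = -8374)
p = 3 (p = -(0 - 3) = -1*(-3) = 3)
j = 114 (j = 67*3 - 87 = 201 - 87 = 114)
z - j = -8374 - 1*114 = -8374 - 114 = -8488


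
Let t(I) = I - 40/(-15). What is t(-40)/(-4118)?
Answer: 56/6177 ≈ 0.0090659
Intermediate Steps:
t(I) = 8/3 + I (t(I) = I - 40*(-1/15) = I + 8/3 = 8/3 + I)
t(-40)/(-4118) = (8/3 - 40)/(-4118) = -112/3*(-1/4118) = 56/6177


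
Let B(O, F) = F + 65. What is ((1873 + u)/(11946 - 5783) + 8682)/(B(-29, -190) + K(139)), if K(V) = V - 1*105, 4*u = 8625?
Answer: -214044781/2243332 ≈ -95.414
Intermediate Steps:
u = 8625/4 (u = (¼)*8625 = 8625/4 ≈ 2156.3)
B(O, F) = 65 + F
K(V) = -105 + V (K(V) = V - 105 = -105 + V)
((1873 + u)/(11946 - 5783) + 8682)/(B(-29, -190) + K(139)) = ((1873 + 8625/4)/(11946 - 5783) + 8682)/((65 - 190) + (-105 + 139)) = ((16117/4)/6163 + 8682)/(-125 + 34) = ((16117/4)*(1/6163) + 8682)/(-91) = (16117/24652 + 8682)*(-1/91) = (214044781/24652)*(-1/91) = -214044781/2243332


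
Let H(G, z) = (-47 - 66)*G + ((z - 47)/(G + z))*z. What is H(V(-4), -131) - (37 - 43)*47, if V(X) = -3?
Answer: 29948/67 ≈ 446.98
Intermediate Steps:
H(G, z) = -113*G + z*(-47 + z)/(G + z) (H(G, z) = -113*G + ((-47 + z)/(G + z))*z = -113*G + z*(-47 + z)/(G + z))
H(V(-4), -131) - (37 - 43)*47 = ((-131)² - 113*(-3)² - 47*(-131) - 113*(-3)*(-131))/(-3 - 131) - (37 - 43)*47 = (17161 - 113*9 + 6157 - 44409)/(-134) - (-6)*47 = -(17161 - 1017 + 6157 - 44409)/134 - 1*(-282) = -1/134*(-22108) + 282 = 11054/67 + 282 = 29948/67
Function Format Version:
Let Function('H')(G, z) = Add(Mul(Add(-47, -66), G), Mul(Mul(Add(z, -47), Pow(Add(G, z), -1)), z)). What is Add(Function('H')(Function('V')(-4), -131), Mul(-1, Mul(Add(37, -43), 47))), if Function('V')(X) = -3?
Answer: Rational(29948, 67) ≈ 446.98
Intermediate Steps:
Function('H')(G, z) = Add(Mul(-113, G), Mul(z, Pow(Add(G, z), -1), Add(-47, z))) (Function('H')(G, z) = Add(Mul(-113, G), Mul(Mul(Add(-47, z), Pow(Add(G, z), -1)), z)) = Add(Mul(-113, G), Mul(Mul(Pow(Add(G, z), -1), Add(-47, z)), z)) = Add(Mul(-113, G), Mul(z, Pow(Add(G, z), -1), Add(-47, z))))
Add(Function('H')(Function('V')(-4), -131), Mul(-1, Mul(Add(37, -43), 47))) = Add(Mul(Pow(Add(-3, -131), -1), Add(Pow(-131, 2), Mul(-113, Pow(-3, 2)), Mul(-47, -131), Mul(-113, -3, -131))), Mul(-1, Mul(Add(37, -43), 47))) = Add(Mul(Pow(-134, -1), Add(17161, Mul(-113, 9), 6157, -44409)), Mul(-1, Mul(-6, 47))) = Add(Mul(Rational(-1, 134), Add(17161, -1017, 6157, -44409)), Mul(-1, -282)) = Add(Mul(Rational(-1, 134), -22108), 282) = Add(Rational(11054, 67), 282) = Rational(29948, 67)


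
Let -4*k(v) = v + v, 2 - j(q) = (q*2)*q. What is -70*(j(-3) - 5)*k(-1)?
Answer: 735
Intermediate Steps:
j(q) = 2 - 2*q² (j(q) = 2 - q*2*q = 2 - 2*q*q = 2 - 2*q²)
k(v) = -v/2 (k(v) = -(v + v)/4 = -v/2)
-70*(j(-3) - 5)*k(-1) = -70*((2 - 2*(-3)²) - 5)*(-½*(-1)) = -70*((2 - 2*9) - 5)/2 = -70*((2 - 18) - 5)/2 = -70*(-16 - 5)/2 = -(-1470)/2 = -70*(-21/2) = 735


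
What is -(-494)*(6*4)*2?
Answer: 23712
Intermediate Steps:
-(-494)*(6*4)*2 = -(-494)*24*2 = -(-494)*48 = -1*(-23712) = 23712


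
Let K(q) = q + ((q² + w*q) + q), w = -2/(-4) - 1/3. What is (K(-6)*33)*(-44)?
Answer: -33396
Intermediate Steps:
w = ⅙ (w = -2*(-¼) - 1*⅓ = ½ - ⅓ = ⅙ ≈ 0.16667)
K(q) = q² + 13*q/6 (K(q) = q + ((q² + q/6) + q) = q + (q² + 7*q/6) = q² + 13*q/6)
(K(-6)*33)*(-44) = (((⅙)*(-6)*(13 + 6*(-6)))*33)*(-44) = (((⅙)*(-6)*(13 - 36))*33)*(-44) = (((⅙)*(-6)*(-23))*33)*(-44) = (23*33)*(-44) = 759*(-44) = -33396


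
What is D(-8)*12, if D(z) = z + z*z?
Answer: 672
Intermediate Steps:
D(z) = z + z**2
D(-8)*12 = -8*(1 - 8)*12 = -8*(-7)*12 = 56*12 = 672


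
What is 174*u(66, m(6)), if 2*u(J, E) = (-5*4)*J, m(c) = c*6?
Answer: -114840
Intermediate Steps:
m(c) = 6*c
u(J, E) = -10*J (u(J, E) = ((-5*4)*J)/2 = (-20*J)/2 = -10*J)
174*u(66, m(6)) = 174*(-10*66) = 174*(-660) = -114840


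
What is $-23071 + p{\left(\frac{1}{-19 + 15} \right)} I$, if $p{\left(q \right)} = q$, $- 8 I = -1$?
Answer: $- \frac{738273}{32} \approx -23071.0$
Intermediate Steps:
$I = \frac{1}{8}$ ($I = \left(- \frac{1}{8}\right) \left(-1\right) = \frac{1}{8} \approx 0.125$)
$-23071 + p{\left(\frac{1}{-19 + 15} \right)} I = -23071 + \frac{1}{-19 + 15} \cdot \frac{1}{8} = -23071 + \frac{1}{-4} \cdot \frac{1}{8} = -23071 - \frac{1}{32} = - \frac{738273}{32}$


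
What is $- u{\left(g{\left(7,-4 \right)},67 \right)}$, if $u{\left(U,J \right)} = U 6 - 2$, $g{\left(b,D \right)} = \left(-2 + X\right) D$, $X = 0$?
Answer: $-46$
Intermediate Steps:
$g{\left(b,D \right)} = - 2 D$ ($g{\left(b,D \right)} = \left(-2 + 0\right) D = - 2 D$)
$u{\left(U,J \right)} = -2 + 6 U$ ($u{\left(U,J \right)} = 6 U - 2 = -2 + 6 U$)
$- u{\left(g{\left(7,-4 \right)},67 \right)} = - (-2 + 6 \left(\left(-2\right) \left(-4\right)\right)) = - (-2 + 6 \cdot 8) = - (-2 + 48) = \left(-1\right) 46 = -46$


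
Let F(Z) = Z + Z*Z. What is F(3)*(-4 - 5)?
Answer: -108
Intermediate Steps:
F(Z) = Z + Z²
F(3)*(-4 - 5) = (3*(1 + 3))*(-4 - 5) = (3*4)*(-9) = 12*(-9) = -108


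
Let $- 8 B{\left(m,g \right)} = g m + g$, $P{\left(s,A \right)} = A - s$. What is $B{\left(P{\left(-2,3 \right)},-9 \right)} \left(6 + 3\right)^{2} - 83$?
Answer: $\frac{1855}{4} \approx 463.75$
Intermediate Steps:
$B{\left(m,g \right)} = - \frac{g}{8} - \frac{g m}{8}$ ($B{\left(m,g \right)} = - \frac{g m + g}{8} = - \frac{g + g m}{8} = - \frac{g}{8} - \frac{g m}{8}$)
$B{\left(P{\left(-2,3 \right)},-9 \right)} \left(6 + 3\right)^{2} - 83 = \left(- \frac{1}{8}\right) \left(-9\right) \left(1 + \left(3 - -2\right)\right) \left(6 + 3\right)^{2} - 83 = \left(- \frac{1}{8}\right) \left(-9\right) \left(1 + \left(3 + 2\right)\right) 9^{2} - 83 = \left(- \frac{1}{8}\right) \left(-9\right) \left(1 + 5\right) 81 - 83 = \left(- \frac{1}{8}\right) \left(-9\right) 6 \cdot 81 - 83 = \frac{27}{4} \cdot 81 - 83 = \frac{2187}{4} - 83 = \frac{1855}{4}$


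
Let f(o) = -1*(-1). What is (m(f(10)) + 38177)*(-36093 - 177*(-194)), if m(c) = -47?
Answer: -66918150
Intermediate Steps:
f(o) = 1
(m(f(10)) + 38177)*(-36093 - 177*(-194)) = (-47 + 38177)*(-36093 - 177*(-194)) = 38130*(-36093 + 34338) = 38130*(-1755) = -66918150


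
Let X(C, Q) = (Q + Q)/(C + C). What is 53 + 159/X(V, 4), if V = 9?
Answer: 1643/4 ≈ 410.75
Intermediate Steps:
X(C, Q) = Q/C (X(C, Q) = (2*Q)/((2*C)) = (2*Q)*(1/(2*C)) = Q/C)
53 + 159/X(V, 4) = 53 + 159/(4/9) = 53 + (9/4)*159 = 53 + 1431/4 = 1643/4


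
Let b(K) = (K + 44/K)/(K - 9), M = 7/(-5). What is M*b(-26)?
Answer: -72/65 ≈ -1.1077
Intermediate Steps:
M = -7/5 (M = 7*(-⅕) = -7/5 ≈ -1.4000)
b(K) = (K + 44/K)/(-9 + K)
M*b(-26) = -7*(44 + (-26)²)/(5*(-26)*(-9 - 26)) = -(-7)*(44 + 676)/(130*(-35)) = -(-7)*(-1)*720/(130*35) = -7/5*72/91 = -72/65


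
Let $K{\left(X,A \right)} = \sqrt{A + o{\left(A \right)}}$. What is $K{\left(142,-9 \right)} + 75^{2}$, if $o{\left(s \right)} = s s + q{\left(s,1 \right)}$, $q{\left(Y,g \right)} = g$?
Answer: $5625 + \sqrt{73} \approx 5633.5$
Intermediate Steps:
$o{\left(s \right)} = 1 + s^{2}$ ($o{\left(s \right)} = s s + 1 = s^{2} + 1 = 1 + s^{2}$)
$K{\left(X,A \right)} = \sqrt{1 + A + A^{2}}$ ($K{\left(X,A \right)} = \sqrt{A + \left(1 + A^{2}\right)} = \sqrt{1 + A + A^{2}}$)
$K{\left(142,-9 \right)} + 75^{2} = \sqrt{1 - 9 + \left(-9\right)^{2}} + 75^{2} = \sqrt{1 - 9 + 81} + 5625 = \sqrt{73} + 5625 = 5625 + \sqrt{73}$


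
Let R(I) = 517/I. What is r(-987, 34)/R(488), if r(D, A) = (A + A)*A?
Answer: 1128256/517 ≈ 2182.3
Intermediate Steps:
r(D, A) = 2*A² (r(D, A) = (2*A)*A = 2*A²)
r(-987, 34)/R(488) = (2*34²)/((517/488)) = (2*1156)/((517*(1/488))) = 2312/(517/488) = 2312*(488/517) = 1128256/517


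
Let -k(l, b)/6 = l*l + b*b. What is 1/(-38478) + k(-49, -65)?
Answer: -1529731369/38478 ≈ -39756.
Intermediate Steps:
k(l, b) = -6*b**2 - 6*l**2 (k(l, b) = -6*(l*l + b*b) = -6*(l**2 + b**2) = -6*(b**2 + l**2) = -6*b**2 - 6*l**2)
1/(-38478) + k(-49, -65) = 1/(-38478) + (-6*(-65)**2 - 6*(-49)**2) = -1/38478 + (-6*4225 - 6*2401) = -1/38478 + (-25350 - 14406) = -1/38478 - 39756 = -1529731369/38478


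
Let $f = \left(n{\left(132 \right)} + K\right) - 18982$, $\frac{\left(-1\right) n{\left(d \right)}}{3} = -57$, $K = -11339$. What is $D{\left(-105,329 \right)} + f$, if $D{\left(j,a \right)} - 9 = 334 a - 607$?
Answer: $79138$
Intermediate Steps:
$D{\left(j,a \right)} = -598 + 334 a$ ($D{\left(j,a \right)} = 9 + \left(334 a - 607\right) = 9 + \left(-607 + 334 a\right) = -598 + 334 a$)
$n{\left(d \right)} = 171$ ($n{\left(d \right)} = \left(-3\right) \left(-57\right) = 171$)
$f = -30150$ ($f = \left(171 - 11339\right) - 18982 = -11168 - 18982 = -30150$)
$D{\left(-105,329 \right)} + f = \left(-598 + 334 \cdot 329\right) - 30150 = \left(-598 + 109886\right) - 30150 = 109288 - 30150 = 79138$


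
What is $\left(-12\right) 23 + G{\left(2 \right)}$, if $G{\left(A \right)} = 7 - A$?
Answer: $-271$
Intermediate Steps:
$\left(-12\right) 23 + G{\left(2 \right)} = \left(-12\right) 23 + \left(7 - 2\right) = -276 + \left(7 - 2\right) = -276 + 5 = -271$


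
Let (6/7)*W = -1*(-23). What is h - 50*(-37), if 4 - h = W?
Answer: 10963/6 ≈ 1827.2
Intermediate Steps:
W = 161/6 (W = 7*(-1*(-23))/6 = (7/6)*23 = 161/6 ≈ 26.833)
h = -137/6 (h = 4 - 1*161/6 = 4 - 161/6 = -137/6 ≈ -22.833)
h - 50*(-37) = -137/6 - 50*(-37) = -137/6 + 1850 = 10963/6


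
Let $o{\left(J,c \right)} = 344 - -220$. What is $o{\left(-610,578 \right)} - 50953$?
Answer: $-50389$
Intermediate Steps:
$o{\left(J,c \right)} = 564$ ($o{\left(J,c \right)} = 344 + 220 = 564$)
$o{\left(-610,578 \right)} - 50953 = 564 - 50953 = -50389$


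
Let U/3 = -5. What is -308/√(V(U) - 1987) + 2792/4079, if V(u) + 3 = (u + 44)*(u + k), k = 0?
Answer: 2792/4079 + 308*I*√97/485 ≈ 0.68448 + 6.2545*I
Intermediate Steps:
U = -15 (U = 3*(-5) = -15)
V(u) = -3 + u*(44 + u) (V(u) = -3 + (u + 44)*(u + 0) = -3 + (44 + u)*u = -3 + u*(44 + u))
-308/√(V(U) - 1987) + 2792/4079 = -308/√((-3 + (-15)² + 44*(-15)) - 1987) + 2792/4079 = -308/√((-3 + 225 - 660) - 1987) + 2792*(1/4079) = -308/√(-438 - 1987) + 2792/4079 = -308*(-I*√97/485) + 2792/4079 = -(-308)*I*√97/485 + 2792/4079 = 308*I*√97/485 + 2792/4079 = 2792/4079 + 308*I*√97/485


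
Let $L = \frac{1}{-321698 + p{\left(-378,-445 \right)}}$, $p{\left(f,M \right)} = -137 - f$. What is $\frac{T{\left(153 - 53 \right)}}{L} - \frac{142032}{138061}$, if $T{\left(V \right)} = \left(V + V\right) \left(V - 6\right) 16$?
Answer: $- \frac{1213609727558512}{12551} \approx -9.6694 \cdot 10^{10}$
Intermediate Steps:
$T{\left(V \right)} = 32 V \left(-6 + V\right)$ ($T{\left(V \right)} = 2 V \left(-6 + V\right) 16 = 32 V \left(-6 + V\right)$)
$L = - \frac{1}{321457}$ ($L = \frac{1}{-321698 - -241} = \frac{1}{-321698 + \left(-137 + 378\right)} = \frac{1}{-321698 + 241} = \frac{1}{-321457} = - \frac{1}{321457} \approx -3.1108 \cdot 10^{-6}$)
$\frac{T{\left(153 - 53 \right)}}{L} - \frac{142032}{138061} = \frac{32 \left(153 - 53\right) \left(-6 + \left(153 - 53\right)\right)}{- \frac{1}{321457}} - \frac{142032}{138061} = 32 \left(153 - 53\right) \left(-6 + \left(153 - 53\right)\right) \left(-321457\right) - \frac{12912}{12551} = 32 \cdot 100 \left(-6 + 100\right) \left(-321457\right) - \frac{12912}{12551} = 32 \cdot 100 \cdot 94 \left(-321457\right) - \frac{12912}{12551} = 300800 \left(-321457\right) - \frac{12912}{12551} = -96694265600 - \frac{12912}{12551} = - \frac{1213609727558512}{12551}$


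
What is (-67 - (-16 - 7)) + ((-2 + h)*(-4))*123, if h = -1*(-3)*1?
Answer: -536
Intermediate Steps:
h = 3 (h = 3*1 = 3)
(-67 - (-16 - 7)) + ((-2 + h)*(-4))*123 = (-67 - (-16 - 7)) + ((-2 + 3)*(-4))*123 = (-67 - 1*(-23)) + (1*(-4))*123 = (-67 + 23) - 4*123 = -44 - 492 = -536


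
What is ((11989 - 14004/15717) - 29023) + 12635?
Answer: -23051029/5239 ≈ -4399.9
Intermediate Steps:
((11989 - 14004/15717) - 29023) + 12635 = ((11989 - 14004*1/15717) - 29023) + 12635 = ((11989 - 4668/5239) - 29023) + 12635 = (62805703/5239 - 29023) + 12635 = -89245794/5239 + 12635 = -23051029/5239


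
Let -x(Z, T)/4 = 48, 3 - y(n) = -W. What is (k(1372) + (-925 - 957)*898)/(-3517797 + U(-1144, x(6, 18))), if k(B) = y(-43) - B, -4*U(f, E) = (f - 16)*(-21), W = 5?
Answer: 563800/1174629 ≈ 0.47998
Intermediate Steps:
y(n) = 8 (y(n) = 3 - (-1)*5 = 3 - 1*(-5) = 3 + 5 = 8)
x(Z, T) = -192 (x(Z, T) = -4*48 = -192)
U(f, E) = -84 + 21*f/4 (U(f, E) = -(f - 16)*(-21)/4 = -(-16 + f)*(-21)/4 = -(336 - 21*f)/4 = -84 + 21*f/4)
k(B) = 8 - B
(k(1372) + (-925 - 957)*898)/(-3517797 + U(-1144, x(6, 18))) = ((8 - 1*1372) + (-925 - 957)*898)/(-3517797 + (-84 + (21/4)*(-1144))) = ((8 - 1372) - 1882*898)/(-3517797 + (-84 - 6006)) = (-1364 - 1690036)/(-3517797 - 6090) = -1691400/(-3523887) = -1691400*(-1/3523887) = 563800/1174629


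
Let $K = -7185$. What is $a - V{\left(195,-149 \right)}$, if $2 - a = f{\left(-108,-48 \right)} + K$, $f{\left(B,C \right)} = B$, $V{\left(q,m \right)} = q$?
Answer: $7100$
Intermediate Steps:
$a = 7295$ ($a = 2 - \left(-108 - 7185\right) = 2 - -7293 = 2 + 7293 = 7295$)
$a - V{\left(195,-149 \right)} = 7295 - 195 = 7100$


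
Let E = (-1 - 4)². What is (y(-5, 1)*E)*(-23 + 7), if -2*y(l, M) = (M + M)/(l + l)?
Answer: -40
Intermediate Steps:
y(l, M) = -M/(2*l) (y(l, M) = -(M + M)/(2*(l + l)) = -2*M/(2*(2*l)) = -2*M*1/(2*l)/2 = -M/(2*l))
E = 25 (E = (-5)² = 25)
(y(-5, 1)*E)*(-23 + 7) = (-½*1/(-5)*25)*(-23 + 7) = (-½*1*(-⅕)*25)*(-16) = ((⅒)*25)*(-16) = (5/2)*(-16) = -40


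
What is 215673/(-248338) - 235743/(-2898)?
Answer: 4826577065/59973627 ≈ 80.478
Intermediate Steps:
215673/(-248338) - 235743/(-2898) = 215673*(-1/248338) - 235743*(-1/2898) = -215673/248338 + 78581/966 = 4826577065/59973627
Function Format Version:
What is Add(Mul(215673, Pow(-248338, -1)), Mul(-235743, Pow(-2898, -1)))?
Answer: Rational(4826577065, 59973627) ≈ 80.478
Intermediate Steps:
Add(Mul(215673, Pow(-248338, -1)), Mul(-235743, Pow(-2898, -1))) = Add(Mul(215673, Rational(-1, 248338)), Mul(-235743, Rational(-1, 2898))) = Add(Rational(-215673, 248338), Rational(78581, 966)) = Rational(4826577065, 59973627)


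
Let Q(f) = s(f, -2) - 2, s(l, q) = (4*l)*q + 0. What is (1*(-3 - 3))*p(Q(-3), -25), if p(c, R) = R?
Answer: 150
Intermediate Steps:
s(l, q) = 4*l*q (s(l, q) = 4*l*q + 0 = 4*l*q)
Q(f) = -2 - 8*f (Q(f) = 4*f*(-2) - 2 = -8*f - 2 = -2 - 8*f)
(1*(-3 - 3))*p(Q(-3), -25) = (1*(-3 - 3))*(-25) = (1*(-6))*(-25) = -6*(-25) = 150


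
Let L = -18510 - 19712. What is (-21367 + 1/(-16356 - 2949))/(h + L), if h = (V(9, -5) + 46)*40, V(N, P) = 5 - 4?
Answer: 206244968/350791155 ≈ 0.58794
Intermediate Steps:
V(N, P) = 1
L = -38222
h = 1880 (h = (1 + 46)*40 = 47*40 = 1880)
(-21367 + 1/(-16356 - 2949))/(h + L) = (-21367 + 1/(-16356 - 2949))/(1880 - 38222) = (-21367 + 1/(-19305))/(-36342) = (-21367 - 1/19305)*(-1/36342) = -412489936/19305*(-1/36342) = 206244968/350791155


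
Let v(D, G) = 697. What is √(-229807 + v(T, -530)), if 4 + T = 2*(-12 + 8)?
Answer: I*√229110 ≈ 478.65*I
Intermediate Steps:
T = -12 (T = -4 + 2*(-12 + 8) = -4 + 2*(-4) = -4 - 8 = -12)
√(-229807 + v(T, -530)) = √(-229807 + 697) = √(-229110) = I*√229110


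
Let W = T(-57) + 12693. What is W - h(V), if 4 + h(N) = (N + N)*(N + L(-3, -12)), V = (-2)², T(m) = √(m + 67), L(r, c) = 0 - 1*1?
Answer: 12673 + √10 ≈ 12676.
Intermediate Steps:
L(r, c) = -1 (L(r, c) = 0 - 1 = -1)
T(m) = √(67 + m)
V = 4
h(N) = -4 + 2*N*(-1 + N) (h(N) = -4 + (N + N)*(N - 1) = -4 + (2*N)*(-1 + N) = -4 + 2*N*(-1 + N))
W = 12693 + √10 (W = √(67 - 57) + 12693 = √10 + 12693 = 12693 + √10 ≈ 12696.)
W - h(V) = (12693 + √10) - (-4 - 2*4 + 2*4²) = (12693 + √10) - (-4 - 8 + 2*16) = (12693 + √10) - (-4 - 8 + 32) = (12693 + √10) - 1*20 = (12693 + √10) - 20 = 12673 + √10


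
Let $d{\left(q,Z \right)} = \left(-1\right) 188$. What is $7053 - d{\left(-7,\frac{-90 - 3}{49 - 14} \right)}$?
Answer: $7241$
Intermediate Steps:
$d{\left(q,Z \right)} = -188$
$7053 - d{\left(-7,\frac{-90 - 3}{49 - 14} \right)} = 7053 - -188 = 7053 + 188 = 7241$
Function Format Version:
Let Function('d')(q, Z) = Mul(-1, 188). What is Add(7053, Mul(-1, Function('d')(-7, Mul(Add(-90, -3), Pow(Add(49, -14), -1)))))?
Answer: 7241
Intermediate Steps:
Function('d')(q, Z) = -188
Add(7053, Mul(-1, Function('d')(-7, Mul(Add(-90, -3), Pow(Add(49, -14), -1))))) = Add(7053, Mul(-1, -188)) = Add(7053, 188) = 7241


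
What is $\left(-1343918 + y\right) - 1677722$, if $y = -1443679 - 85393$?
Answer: $-4550712$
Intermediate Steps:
$y = -1529072$
$\left(-1343918 + y\right) - 1677722 = \left(-1343918 - 1529072\right) - 1677722 = -2872990 - 1677722 = -4550712$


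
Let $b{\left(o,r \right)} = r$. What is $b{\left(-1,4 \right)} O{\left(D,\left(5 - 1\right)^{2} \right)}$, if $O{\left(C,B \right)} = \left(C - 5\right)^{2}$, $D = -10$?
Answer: $900$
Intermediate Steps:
$O{\left(C,B \right)} = \left(-5 + C\right)^{2}$
$b{\left(-1,4 \right)} O{\left(D,\left(5 - 1\right)^{2} \right)} = 4 \left(-5 - 10\right)^{2} = 4 \left(-15\right)^{2} = 4 \cdot 225 = 900$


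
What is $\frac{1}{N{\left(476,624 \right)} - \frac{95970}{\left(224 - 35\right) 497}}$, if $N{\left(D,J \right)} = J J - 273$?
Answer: $\frac{4473}{1740453149} \approx 2.57 \cdot 10^{-6}$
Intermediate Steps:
$N{\left(D,J \right)} = -273 + J^{2}$ ($N{\left(D,J \right)} = J^{2} - 273 = -273 + J^{2}$)
$\frac{1}{N{\left(476,624 \right)} - \frac{95970}{\left(224 - 35\right) 497}} = \frac{1}{\left(-273 + 624^{2}\right) - \frac{95970}{\left(224 - 35\right) 497}} = \frac{1}{\left(-273 + 389376\right) - \frac{95970}{189 \cdot 497}} = \frac{1}{389103 - \frac{95970}{93933}} = \frac{1}{389103 - \frac{4570}{4473}} = \frac{1}{\frac{1740453149}{4473}} = \frac{4473}{1740453149}$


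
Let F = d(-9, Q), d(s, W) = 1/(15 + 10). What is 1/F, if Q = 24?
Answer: 25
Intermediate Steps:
d(s, W) = 1/25
F = 1/25 ≈ 0.040000
1/F = 1/(1/25) = 25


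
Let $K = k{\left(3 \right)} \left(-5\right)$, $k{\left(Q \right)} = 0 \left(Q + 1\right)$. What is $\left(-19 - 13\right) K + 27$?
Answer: $27$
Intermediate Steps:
$k{\left(Q \right)} = 0$ ($k{\left(Q \right)} = 0 \left(1 + Q\right) = 0$)
$K = 0$ ($K = 0 \left(-5\right) = 0$)
$\left(-19 - 13\right) K + 27 = \left(-19 - 13\right) 0 + 27 = \left(-32\right) 0 + 27 = 0 + 27 = 27$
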